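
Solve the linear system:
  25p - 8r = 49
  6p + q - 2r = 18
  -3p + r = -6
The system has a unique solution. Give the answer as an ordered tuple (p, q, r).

Form the augmented matrix and row-reduce:
  [ 25  0  -8  |  49 ]
  [  6  1  -2  |  18 ]
  [ -3  0   1  |  -6 ]
R1 → 1/25·R1
  [  1  0  -8/25  |  49/25 ]
  [  6  1     -2  |     18 ]
  [ -3  0      1  |     -6 ]
R2 → R2 − 6·R1
  [  1  0  -8/25  |   49/25 ]
  [  0  1  -2/25  |  156/25 ]
  [ -3  0      1  |      -6 ]
R3 → R3 + 3·R1
  [ 1  0  -8/25  |   49/25 ]
  [ 0  1  -2/25  |  156/25 ]
  [ 0  0   1/25  |   -3/25 ]
R3 → 25·R3
  [ 1  0  -8/25  |   49/25 ]
  [ 0  1  -2/25  |  156/25 ]
  [ 0  0      1  |      -3 ]
R2 → R2 + 2/25·R3
  [ 1  0  -8/25  |  49/25 ]
  [ 0  1      0  |      6 ]
  [ 0  0      1  |     -3 ]
R1 → R1 + 8/25·R3
  [ 1  0  0  |   1 ]
  [ 0  1  0  |   6 ]
  [ 0  0  1  |  -3 ]
Reading off the last column: p = 1, q = 6, r = -3.

(1, 6, -3)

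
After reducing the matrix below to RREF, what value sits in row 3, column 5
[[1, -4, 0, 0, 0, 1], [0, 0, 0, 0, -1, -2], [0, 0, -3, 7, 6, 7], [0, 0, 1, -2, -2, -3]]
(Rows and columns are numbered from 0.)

r2 ↔ r3
  [ 1  -4   0   0   0   1 ]
  [ 0   0  -3   7   6   7 ]
  [ 0   0   0   0  -1  -2 ]
  [ 0   0   1  -2  -2  -3 ]
r2 -> -1/3·r2
  [ 1  -4  0     0   0     1 ]
  [ 0   0  1  -7/3  -2  -7/3 ]
  [ 0   0  0     0  -1    -2 ]
  [ 0   0  1    -2  -2    -3 ]
r4 -> r4 − r2
  [ 1  -4  0     0   0     1 ]
  [ 0   0  1  -7/3  -2  -7/3 ]
  [ 0   0  0     0  -1    -2 ]
  [ 0   0  0   1/3   0  -2/3 ]
r3 ↔ r4
  [ 1  -4  0     0   0     1 ]
  [ 0   0  1  -7/3  -2  -7/3 ]
  [ 0   0  0   1/3   0  -2/3 ]
  [ 0   0  0     0  -1    -2 ]
r3 -> 3·r3
  [ 1  -4  0     0   0     1 ]
  [ 0   0  1  -7/3  -2  -7/3 ]
  [ 0   0  0     1   0    -2 ]
  [ 0   0  0     0  -1    -2 ]
r4 -> -1·r4
  [ 1  -4  0     0   0     1 ]
  [ 0   0  1  -7/3  -2  -7/3 ]
  [ 0   0  0     1   0    -2 ]
  [ 0   0  0     0   1     2 ]
r2 -> r2 + 2·r4
  [ 1  -4  0     0  0    1 ]
  [ 0   0  1  -7/3  0  5/3 ]
  [ 0   0  0     1  0   -2 ]
  [ 0   0  0     0  1    2 ]
r2 -> r2 + 7/3·r3
  [ 1  -4  0  0  0   1 ]
  [ 0   0  1  0  0  -3 ]
  [ 0   0  0  1  0  -2 ]
  [ 0   0  0  0  1   2 ]

2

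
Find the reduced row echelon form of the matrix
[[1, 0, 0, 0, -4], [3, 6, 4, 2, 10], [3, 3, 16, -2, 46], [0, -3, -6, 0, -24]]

[[1, 0, 0, 0, -4], [0, 1, 0, 0, 0], [0, 0, 1, 0, 4], [0, 0, 0, 1, 3]]

ρ2 → ρ2 − 3·ρ1
  [ 1   0   0   0   -4 ]
  [ 0   6   4   2   22 ]
  [ 3   3  16  -2   46 ]
  [ 0  -3  -6   0  -24 ]
ρ3 → ρ3 − 3·ρ1
  [ 1   0   0   0   -4 ]
  [ 0   6   4   2   22 ]
  [ 0   3  16  -2   58 ]
  [ 0  -3  -6   0  -24 ]
ρ2 → 1/6·ρ2
  [ 1   0    0    0    -4 ]
  [ 0   1  2/3  1/3  11/3 ]
  [ 0   3   16   -2    58 ]
  [ 0  -3   -6    0   -24 ]
ρ3 → ρ3 − 3·ρ2
  [ 1   0    0    0    -4 ]
  [ 0   1  2/3  1/3  11/3 ]
  [ 0   0   14   -3    47 ]
  [ 0  -3   -6    0   -24 ]
ρ4 → ρ4 + 3·ρ2
  [ 1  0    0    0    -4 ]
  [ 0  1  2/3  1/3  11/3 ]
  [ 0  0   14   -3    47 ]
  [ 0  0   -4    1   -13 ]
ρ3 → 1/14·ρ3
  [ 1  0    0      0     -4 ]
  [ 0  1  2/3    1/3   11/3 ]
  [ 0  0    1  -3/14  47/14 ]
  [ 0  0   -4      1    -13 ]
ρ4 → ρ4 + 4·ρ3
  [ 1  0    0      0     -4 ]
  [ 0  1  2/3    1/3   11/3 ]
  [ 0  0    1  -3/14  47/14 ]
  [ 0  0    0    1/7    3/7 ]
ρ4 → 7·ρ4
  [ 1  0    0      0     -4 ]
  [ 0  1  2/3    1/3   11/3 ]
  [ 0  0    1  -3/14  47/14 ]
  [ 0  0    0      1      3 ]
ρ3 → ρ3 + 3/14·ρ4
  [ 1  0    0    0    -4 ]
  [ 0  1  2/3  1/3  11/3 ]
  [ 0  0    1    0     4 ]
  [ 0  0    0    1     3 ]
ρ2 → ρ2 − 1/3·ρ4
  [ 1  0    0  0   -4 ]
  [ 0  1  2/3  0  8/3 ]
  [ 0  0    1  0    4 ]
  [ 0  0    0  1    3 ]
ρ2 → ρ2 − 2/3·ρ3
  [ 1  0  0  0  -4 ]
  [ 0  1  0  0   0 ]
  [ 0  0  1  0   4 ]
  [ 0  0  0  1   3 ]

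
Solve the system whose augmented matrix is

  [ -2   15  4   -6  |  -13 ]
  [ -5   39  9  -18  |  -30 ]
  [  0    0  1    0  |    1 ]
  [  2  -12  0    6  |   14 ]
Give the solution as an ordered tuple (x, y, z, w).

R1 → -1/2·R1
  [  1  -15/2  -2    3  |  13/2 ]
  [ -5     39   9  -18  |   -30 ]
  [  0      0   1    0  |     1 ]
  [  2    -12   0    6  |    14 ]
R2 → R2 + 5·R1
  [ 1  -15/2  -2   3  |  13/2 ]
  [ 0    3/2  -1  -3  |   5/2 ]
  [ 0      0   1   0  |     1 ]
  [ 2    -12   0   6  |    14 ]
R4 → R4 − 2·R1
  [ 1  -15/2  -2   3  |  13/2 ]
  [ 0    3/2  -1  -3  |   5/2 ]
  [ 0      0   1   0  |     1 ]
  [ 0      3   4   0  |     1 ]
R2 → 2/3·R2
  [ 1  -15/2    -2   3  |  13/2 ]
  [ 0      1  -2/3  -2  |   5/3 ]
  [ 0      0     1   0  |     1 ]
  [ 0      3     4   0  |     1 ]
R4 → R4 − 3·R2
  [ 1  -15/2    -2   3  |  13/2 ]
  [ 0      1  -2/3  -2  |   5/3 ]
  [ 0      0     1   0  |     1 ]
  [ 0      0     6   6  |    -4 ]
R4 → R4 − 6·R3
  [ 1  -15/2    -2   3  |  13/2 ]
  [ 0      1  -2/3  -2  |   5/3 ]
  [ 0      0     1   0  |     1 ]
  [ 0      0     0   6  |   -10 ]
R4 → 1/6·R4
  [ 1  -15/2    -2   3  |  13/2 ]
  [ 0      1  -2/3  -2  |   5/3 ]
  [ 0      0     1   0  |     1 ]
  [ 0      0     0   1  |  -5/3 ]
R2 → R2 + 2·R4
  [ 1  -15/2    -2  3  |  13/2 ]
  [ 0      1  -2/3  0  |  -5/3 ]
  [ 0      0     1  0  |     1 ]
  [ 0      0     0  1  |  -5/3 ]
R1 → R1 − 3·R4
  [ 1  -15/2    -2  0  |  23/2 ]
  [ 0      1  -2/3  0  |  -5/3 ]
  [ 0      0     1  0  |     1 ]
  [ 0      0     0  1  |  -5/3 ]
R2 → R2 + 2/3·R3
  [ 1  -15/2  -2  0  |  23/2 ]
  [ 0      1   0  0  |    -1 ]
  [ 0      0   1  0  |     1 ]
  [ 0      0   0  1  |  -5/3 ]
R1 → R1 + 2·R3
  [ 1  -15/2  0  0  |  27/2 ]
  [ 0      1  0  0  |    -1 ]
  [ 0      0  1  0  |     1 ]
  [ 0      0  0  1  |  -5/3 ]
R1 → R1 + 15/2·R2
  [ 1  0  0  0  |     6 ]
  [ 0  1  0  0  |    -1 ]
  [ 0  0  1  0  |     1 ]
  [ 0  0  0  1  |  -5/3 ]
Reading off the last column: x = 6, y = -1, z = 1, w = -5/3.

(6, -1, 1, -5/3)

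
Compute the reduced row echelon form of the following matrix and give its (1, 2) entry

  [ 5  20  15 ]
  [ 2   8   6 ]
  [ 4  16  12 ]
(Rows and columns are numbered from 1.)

4

r1 := 1/5·r1
r2 := r2 − 2·r1
r3 := r3 − 4·r1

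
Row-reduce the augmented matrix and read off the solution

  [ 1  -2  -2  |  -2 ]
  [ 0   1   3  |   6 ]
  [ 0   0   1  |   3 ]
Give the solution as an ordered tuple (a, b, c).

R2 -> R2 − 3·R3
  [ 1  -2  -2  |  -2 ]
  [ 0   1   0  |  -3 ]
  [ 0   0   1  |   3 ]
R1 -> R1 + 2·R3
  [ 1  -2  0  |   4 ]
  [ 0   1  0  |  -3 ]
  [ 0   0  1  |   3 ]
R1 -> R1 + 2·R2
  [ 1  0  0  |  -2 ]
  [ 0  1  0  |  -3 ]
  [ 0  0  1  |   3 ]
Reading off the last column: a = -2, b = -3, c = 3.

(-2, -3, 3)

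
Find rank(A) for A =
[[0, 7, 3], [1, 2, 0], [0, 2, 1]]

rank = 3

ρ1 <-> ρ2
  [ 1  2  0 ]
  [ 0  7  3 ]
  [ 0  2  1 ]
ρ2 → 1/7·ρ2
  [ 1  2    0 ]
  [ 0  1  3/7 ]
  [ 0  2    1 ]
ρ3 → ρ3 − 2·ρ2
  [ 1  2    0 ]
  [ 0  1  3/7 ]
  [ 0  0  1/7 ]
ρ3 → 7·ρ3
  [ 1  2    0 ]
  [ 0  1  3/7 ]
  [ 0  0    1 ]
ρ2 → ρ2 − 3/7·ρ3
  [ 1  2  0 ]
  [ 0  1  0 ]
  [ 0  0  1 ]
ρ1 → ρ1 − 2·ρ2
  [ 1  0  0 ]
  [ 0  1  0 ]
  [ 0  0  1 ]
The reduced form has 3 nonzero rows.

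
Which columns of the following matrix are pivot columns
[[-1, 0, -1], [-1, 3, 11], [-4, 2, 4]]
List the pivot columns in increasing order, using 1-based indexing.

R1 -> -1·R1
  [  1  0   1 ]
  [ -1  3  11 ]
  [ -4  2   4 ]
R2 -> R2 + R1
  [  1  0   1 ]
  [  0  3  12 ]
  [ -4  2   4 ]
R3 -> R3 + 4·R1
  [ 1  0   1 ]
  [ 0  3  12 ]
  [ 0  2   8 ]
R2 -> 1/3·R2
  [ 1  0  1 ]
  [ 0  1  4 ]
  [ 0  2  8 ]
R3 -> R3 − 2·R2
  [ 1  0  1 ]
  [ 0  1  4 ]
  [ 0  0  0 ]
Pivot columns are the columns containing a leading 1.

1, 2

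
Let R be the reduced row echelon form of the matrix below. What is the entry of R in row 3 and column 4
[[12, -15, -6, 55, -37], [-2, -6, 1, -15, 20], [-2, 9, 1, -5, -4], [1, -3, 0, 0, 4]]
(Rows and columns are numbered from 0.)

-7/5

Multiply R1 by 1/12.
Add 2 times R1 to R2.
Add 2 times R1 to R3.
Subtract R1 from R4.
Multiply R2 by -2/17.
Subtract 13/2 times R2 from R3.
Add 7/4 times R2 to R4.
Swap R3 and R4.
Multiply R3 by 2.
Multiply R4 by -17/5.
Add 115/17 times R4 to R3.
Subtract 35/51 times R4 from R2.
Subtract 55/12 times R4 from R1.
Add 1/2 times R3 to R1.
Add 5/4 times R2 to R1.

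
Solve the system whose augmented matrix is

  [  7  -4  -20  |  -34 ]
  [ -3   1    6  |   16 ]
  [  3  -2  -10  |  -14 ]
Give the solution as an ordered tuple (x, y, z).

(-6, -2, 0)

ρ1 -> 1/7·ρ1
  [  1  -4/7  -20/7  |  -34/7 ]
  [ -3     1      6  |     16 ]
  [  3    -2    -10  |    -14 ]
ρ2 -> ρ2 + 3·ρ1
  [ 1  -4/7  -20/7  |  -34/7 ]
  [ 0  -5/7  -18/7  |   10/7 ]
  [ 3    -2    -10  |    -14 ]
ρ3 -> ρ3 − 3·ρ1
  [ 1  -4/7  -20/7  |  -34/7 ]
  [ 0  -5/7  -18/7  |   10/7 ]
  [ 0  -2/7  -10/7  |    4/7 ]
ρ2 -> -7/5·ρ2
  [ 1  -4/7  -20/7  |  -34/7 ]
  [ 0     1   18/5  |     -2 ]
  [ 0  -2/7  -10/7  |    4/7 ]
ρ3 -> ρ3 + 2/7·ρ2
  [ 1  -4/7  -20/7  |  -34/7 ]
  [ 0     1   18/5  |     -2 ]
  [ 0     0   -2/5  |      0 ]
ρ3 -> -5/2·ρ3
  [ 1  -4/7  -20/7  |  -34/7 ]
  [ 0     1   18/5  |     -2 ]
  [ 0     0      1  |      0 ]
ρ2 -> ρ2 − 18/5·ρ3
  [ 1  -4/7  -20/7  |  -34/7 ]
  [ 0     1      0  |     -2 ]
  [ 0     0      1  |      0 ]
ρ1 -> ρ1 + 20/7·ρ3
  [ 1  -4/7  0  |  -34/7 ]
  [ 0     1  0  |     -2 ]
  [ 0     0  1  |      0 ]
ρ1 -> ρ1 + 4/7·ρ2
  [ 1  0  0  |  -6 ]
  [ 0  1  0  |  -2 ]
  [ 0  0  1  |   0 ]
Reading off the last column: x = -6, y = -2, z = 0.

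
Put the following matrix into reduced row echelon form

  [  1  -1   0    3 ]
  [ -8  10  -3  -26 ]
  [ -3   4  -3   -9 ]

[[1, 0, 0, 1], [0, 1, 0, -2], [0, 0, 1, -2/3]]

Add 8 times ρ1 to ρ2.
  [  1  -1   0   3 ]
  [  0   2  -3  -2 ]
  [ -3   4  -3  -9 ]
Add 3 times ρ1 to ρ3.
  [ 1  -1   0   3 ]
  [ 0   2  -3  -2 ]
  [ 0   1  -3   0 ]
Multiply ρ2 by 1/2.
  [ 1  -1     0   3 ]
  [ 0   1  -3/2  -1 ]
  [ 0   1    -3   0 ]
Subtract ρ2 from ρ3.
  [ 1  -1     0   3 ]
  [ 0   1  -3/2  -1 ]
  [ 0   0  -3/2   1 ]
Multiply ρ3 by -2/3.
  [ 1  -1     0     3 ]
  [ 0   1  -3/2    -1 ]
  [ 0   0     1  -2/3 ]
Add 3/2 times ρ3 to ρ2.
  [ 1  -1  0     3 ]
  [ 0   1  0    -2 ]
  [ 0   0  1  -2/3 ]
Add ρ2 to ρ1.
  [ 1  0  0     1 ]
  [ 0  1  0    -2 ]
  [ 0  0  1  -2/3 ]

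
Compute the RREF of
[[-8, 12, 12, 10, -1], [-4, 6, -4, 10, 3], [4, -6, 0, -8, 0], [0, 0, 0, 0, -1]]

[[1, -3/2, 0, -2, 0], [0, 0, 1, -1/2, 0], [0, 0, 0, 0, 1], [0, 0, 0, 0, 0]]

Multiply R1 by -1/8.
Add 4 times R1 to R2.
Subtract 4 times R1 from R3.
Multiply R2 by -1/10.
Subtract 6 times R2 from R3.
Multiply R3 by 5/8.
Add R3 to R4.
Add 7/20 times R3 to R2.
Subtract 1/8 times R3 from R1.
Add 3/2 times R2 to R1.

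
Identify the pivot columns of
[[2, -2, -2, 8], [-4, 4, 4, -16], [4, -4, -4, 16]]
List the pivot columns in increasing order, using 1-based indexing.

r1 -> 1/2·r1
  [  1  -1  -1    4 ]
  [ -4   4   4  -16 ]
  [  4  -4  -4   16 ]
r2 -> r2 + 4·r1
  [ 1  -1  -1   4 ]
  [ 0   0   0   0 ]
  [ 4  -4  -4  16 ]
r3 -> r3 − 4·r1
  [ 1  -1  -1  4 ]
  [ 0   0   0  0 ]
  [ 0   0   0  0 ]
Pivot columns are the columns containing a leading 1.

1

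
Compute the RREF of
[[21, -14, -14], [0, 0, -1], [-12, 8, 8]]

r1 -> 1/21·r1
  [   1  -2/3  -2/3 ]
  [   0     0    -1 ]
  [ -12     8     8 ]
r3 -> r3 + 12·r1
  [ 1  -2/3  -2/3 ]
  [ 0     0    -1 ]
  [ 0     0     0 ]
r2 -> -1·r2
  [ 1  -2/3  -2/3 ]
  [ 0     0     1 ]
  [ 0     0     0 ]
r1 -> r1 + 2/3·r2
  [ 1  -2/3  0 ]
  [ 0     0  1 ]
  [ 0     0  0 ]

[[1, -2/3, 0], [0, 0, 1], [0, 0, 0]]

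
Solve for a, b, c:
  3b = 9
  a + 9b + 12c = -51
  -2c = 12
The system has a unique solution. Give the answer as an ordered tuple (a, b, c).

(-6, 3, -6)

Form the augmented matrix and row-reduce:
  [ 0  3   0  |    9 ]
  [ 1  9  12  |  -51 ]
  [ 0  0  -2  |   12 ]
Swap R1 and R2.
  [ 1  9  12  |  -51 ]
  [ 0  3   0  |    9 ]
  [ 0  0  -2  |   12 ]
Multiply R2 by 1/3.
  [ 1  9  12  |  -51 ]
  [ 0  1   0  |    3 ]
  [ 0  0  -2  |   12 ]
Multiply R3 by -1/2.
  [ 1  9  12  |  -51 ]
  [ 0  1   0  |    3 ]
  [ 0  0   1  |   -6 ]
Subtract 12 times R3 from R1.
  [ 1  9  0  |  21 ]
  [ 0  1  0  |   3 ]
  [ 0  0  1  |  -6 ]
Subtract 9 times R2 from R1.
  [ 1  0  0  |  -6 ]
  [ 0  1  0  |   3 ]
  [ 0  0  1  |  -6 ]
Reading off the last column: a = -6, b = 3, c = -6.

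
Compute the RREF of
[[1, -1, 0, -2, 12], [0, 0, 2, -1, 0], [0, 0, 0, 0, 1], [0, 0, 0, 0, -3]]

[[1, -1, 0, -2, 0], [0, 0, 1, -1/2, 0], [0, 0, 0, 0, 1], [0, 0, 0, 0, 0]]

r2 -> 1/2·r2
  [ 1  -1  0    -2  12 ]
  [ 0   0  1  -1/2   0 ]
  [ 0   0  0     0   1 ]
  [ 0   0  0     0  -3 ]
r4 -> r4 + 3·r3
  [ 1  -1  0    -2  12 ]
  [ 0   0  1  -1/2   0 ]
  [ 0   0  0     0   1 ]
  [ 0   0  0     0   0 ]
r1 -> r1 − 12·r3
  [ 1  -1  0    -2  0 ]
  [ 0   0  1  -1/2  0 ]
  [ 0   0  0     0  1 ]
  [ 0   0  0     0  0 ]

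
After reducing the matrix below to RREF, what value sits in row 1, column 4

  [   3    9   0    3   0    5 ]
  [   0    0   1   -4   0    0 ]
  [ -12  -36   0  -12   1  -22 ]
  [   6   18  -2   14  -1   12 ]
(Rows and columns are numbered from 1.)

Multiply R1 by 1/3.
  [   1    3   0    1   0  5/3 ]
  [   0    0   1   -4   0    0 ]
  [ -12  -36   0  -12   1  -22 ]
  [   6   18  -2   14  -1   12 ]
Add 12 times R1 to R3.
  [ 1   3   0   1   0  5/3 ]
  [ 0   0   1  -4   0    0 ]
  [ 0   0   0   0   1   -2 ]
  [ 6  18  -2  14  -1   12 ]
Subtract 6 times R1 from R4.
  [ 1  3   0   1   0  5/3 ]
  [ 0  0   1  -4   0    0 ]
  [ 0  0   0   0   1   -2 ]
  [ 0  0  -2   8  -1    2 ]
Add 2 times R2 to R4.
  [ 1  3  0   1   0  5/3 ]
  [ 0  0  1  -4   0    0 ]
  [ 0  0  0   0   1   -2 ]
  [ 0  0  0   0  -1    2 ]
Add R3 to R4.
  [ 1  3  0   1  0  5/3 ]
  [ 0  0  1  -4  0    0 ]
  [ 0  0  0   0  1   -2 ]
  [ 0  0  0   0  0    0 ]

1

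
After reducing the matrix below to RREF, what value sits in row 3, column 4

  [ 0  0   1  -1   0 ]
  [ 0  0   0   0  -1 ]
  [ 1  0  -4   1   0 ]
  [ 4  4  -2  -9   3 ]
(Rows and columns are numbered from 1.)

-1

r1 <=> r3
  [ 1  0  -4   1   0 ]
  [ 0  0   0   0  -1 ]
  [ 0  0   1  -1   0 ]
  [ 4  4  -2  -9   3 ]
r4 ← r4 − 4·r1
  [ 1  0  -4    1   0 ]
  [ 0  0   0    0  -1 ]
  [ 0  0   1   -1   0 ]
  [ 0  4  14  -13   3 ]
r2 <=> r4
  [ 1  0  -4    1   0 ]
  [ 0  4  14  -13   3 ]
  [ 0  0   1   -1   0 ]
  [ 0  0   0    0  -1 ]
r2 ← 1/4·r2
  [ 1  0   -4      1    0 ]
  [ 0  1  7/2  -13/4  3/4 ]
  [ 0  0    1     -1    0 ]
  [ 0  0    0      0   -1 ]
r4 ← -1·r4
  [ 1  0   -4      1    0 ]
  [ 0  1  7/2  -13/4  3/4 ]
  [ 0  0    1     -1    0 ]
  [ 0  0    0      0    1 ]
r2 ← r2 − 3/4·r4
  [ 1  0   -4      1  0 ]
  [ 0  1  7/2  -13/4  0 ]
  [ 0  0    1     -1  0 ]
  [ 0  0    0      0  1 ]
r2 ← r2 − 7/2·r3
  [ 1  0  -4    1  0 ]
  [ 0  1   0  1/4  0 ]
  [ 0  0   1   -1  0 ]
  [ 0  0   0    0  1 ]
r1 ← r1 + 4·r3
  [ 1  0  0   -3  0 ]
  [ 0  1  0  1/4  0 ]
  [ 0  0  1   -1  0 ]
  [ 0  0  0    0  1 ]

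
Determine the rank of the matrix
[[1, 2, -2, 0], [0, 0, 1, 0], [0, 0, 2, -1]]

ρ3 → ρ3 − 2·ρ2
ρ3 → -1·ρ3
ρ1 → ρ1 + 2·ρ2
The reduced form has 3 nonzero rows.

rank = 3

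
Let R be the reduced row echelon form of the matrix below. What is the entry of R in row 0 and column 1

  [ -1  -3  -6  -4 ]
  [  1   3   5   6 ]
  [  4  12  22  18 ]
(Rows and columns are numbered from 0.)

r1 → -1·r1
  [ 1   3   6   4 ]
  [ 1   3   5   6 ]
  [ 4  12  22  18 ]
r2 → r2 − r1
  [ 1   3   6   4 ]
  [ 0   0  -1   2 ]
  [ 4  12  22  18 ]
r3 → r3 − 4·r1
  [ 1  3   6  4 ]
  [ 0  0  -1  2 ]
  [ 0  0  -2  2 ]
r2 → -1·r2
  [ 1  3   6   4 ]
  [ 0  0   1  -2 ]
  [ 0  0  -2   2 ]
r3 → r3 + 2·r2
  [ 1  3  6   4 ]
  [ 0  0  1  -2 ]
  [ 0  0  0  -2 ]
r3 → -1/2·r3
  [ 1  3  6   4 ]
  [ 0  0  1  -2 ]
  [ 0  0  0   1 ]
r2 → r2 + 2·r3
  [ 1  3  6  4 ]
  [ 0  0  1  0 ]
  [ 0  0  0  1 ]
r1 → r1 − 4·r3
  [ 1  3  6  0 ]
  [ 0  0  1  0 ]
  [ 0  0  0  1 ]
r1 → r1 − 6·r2
  [ 1  3  0  0 ]
  [ 0  0  1  0 ]
  [ 0  0  0  1 ]

3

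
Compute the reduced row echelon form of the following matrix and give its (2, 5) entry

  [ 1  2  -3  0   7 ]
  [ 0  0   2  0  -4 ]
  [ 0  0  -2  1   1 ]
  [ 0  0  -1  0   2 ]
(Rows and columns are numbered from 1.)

ρ2 ← 1/2·ρ2
  [ 1  2  -3  0   7 ]
  [ 0  0   1  0  -2 ]
  [ 0  0  -2  1   1 ]
  [ 0  0  -1  0   2 ]
ρ3 ← ρ3 + 2·ρ2
  [ 1  2  -3  0   7 ]
  [ 0  0   1  0  -2 ]
  [ 0  0   0  1  -3 ]
  [ 0  0  -1  0   2 ]
ρ4 ← ρ4 + ρ2
  [ 1  2  -3  0   7 ]
  [ 0  0   1  0  -2 ]
  [ 0  0   0  1  -3 ]
  [ 0  0   0  0   0 ]
ρ1 ← ρ1 + 3·ρ2
  [ 1  2  0  0   1 ]
  [ 0  0  1  0  -2 ]
  [ 0  0  0  1  -3 ]
  [ 0  0  0  0   0 ]

-2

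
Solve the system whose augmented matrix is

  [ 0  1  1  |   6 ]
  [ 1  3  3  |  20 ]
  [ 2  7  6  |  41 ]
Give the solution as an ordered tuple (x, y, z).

(2, 1, 5)

Swap R1 and R2.
  [ 1  3  3  |  20 ]
  [ 0  1  1  |   6 ]
  [ 2  7  6  |  41 ]
Subtract 2 times R1 from R3.
  [ 1  3  3  |  20 ]
  [ 0  1  1  |   6 ]
  [ 0  1  0  |   1 ]
Subtract R2 from R3.
  [ 1  3   3  |  20 ]
  [ 0  1   1  |   6 ]
  [ 0  0  -1  |  -5 ]
Multiply R3 by -1.
  [ 1  3  3  |  20 ]
  [ 0  1  1  |   6 ]
  [ 0  0  1  |   5 ]
Subtract R3 from R2.
  [ 1  3  3  |  20 ]
  [ 0  1  0  |   1 ]
  [ 0  0  1  |   5 ]
Subtract 3 times R3 from R1.
  [ 1  3  0  |  5 ]
  [ 0  1  0  |  1 ]
  [ 0  0  1  |  5 ]
Subtract 3 times R2 from R1.
  [ 1  0  0  |  2 ]
  [ 0  1  0  |  1 ]
  [ 0  0  1  |  5 ]
Reading off the last column: x = 2, y = 1, z = 5.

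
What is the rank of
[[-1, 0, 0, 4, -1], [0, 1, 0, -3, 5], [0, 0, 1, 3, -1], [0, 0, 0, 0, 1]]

R1 -> -1·R1
  [ 1  0  0  -4   1 ]
  [ 0  1  0  -3   5 ]
  [ 0  0  1   3  -1 ]
  [ 0  0  0   0   1 ]
R3 -> R3 + R4
  [ 1  0  0  -4  1 ]
  [ 0  1  0  -3  5 ]
  [ 0  0  1   3  0 ]
  [ 0  0  0   0  1 ]
R2 -> R2 − 5·R4
  [ 1  0  0  -4  1 ]
  [ 0  1  0  -3  0 ]
  [ 0  0  1   3  0 ]
  [ 0  0  0   0  1 ]
R1 -> R1 − R4
  [ 1  0  0  -4  0 ]
  [ 0  1  0  -3  0 ]
  [ 0  0  1   3  0 ]
  [ 0  0  0   0  1 ]
The reduced form has 4 nonzero rows.

rank = 4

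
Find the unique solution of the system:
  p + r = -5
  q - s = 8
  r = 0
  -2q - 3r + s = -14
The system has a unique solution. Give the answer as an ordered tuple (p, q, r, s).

(-5, 6, 0, -2)

Form the augmented matrix and row-reduce:
  [ 1   0   1   0  |   -5 ]
  [ 0   1   0  -1  |    8 ]
  [ 0   0   1   0  |    0 ]
  [ 0  -2  -3   1  |  -14 ]
Add 2 times R2 to R4.
  [ 1  0   1   0  |  -5 ]
  [ 0  1   0  -1  |   8 ]
  [ 0  0   1   0  |   0 ]
  [ 0  0  -3  -1  |   2 ]
Add 3 times R3 to R4.
  [ 1  0  1   0  |  -5 ]
  [ 0  1  0  -1  |   8 ]
  [ 0  0  1   0  |   0 ]
  [ 0  0  0  -1  |   2 ]
Multiply R4 by -1.
  [ 1  0  1   0  |  -5 ]
  [ 0  1  0  -1  |   8 ]
  [ 0  0  1   0  |   0 ]
  [ 0  0  0   1  |  -2 ]
Add R4 to R2.
  [ 1  0  1  0  |  -5 ]
  [ 0  1  0  0  |   6 ]
  [ 0  0  1  0  |   0 ]
  [ 0  0  0  1  |  -2 ]
Subtract R3 from R1.
  [ 1  0  0  0  |  -5 ]
  [ 0  1  0  0  |   6 ]
  [ 0  0  1  0  |   0 ]
  [ 0  0  0  1  |  -2 ]
Reading off the last column: p = -5, q = 6, r = 0, s = -2.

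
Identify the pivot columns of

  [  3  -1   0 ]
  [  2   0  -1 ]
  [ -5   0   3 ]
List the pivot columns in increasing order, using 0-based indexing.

Multiply R1 by 1/3.
  [  1  -1/3   0 ]
  [  2     0  -1 ]
  [ -5     0   3 ]
Subtract 2 times R1 from R2.
  [  1  -1/3   0 ]
  [  0   2/3  -1 ]
  [ -5     0   3 ]
Add 5 times R1 to R3.
  [ 1  -1/3   0 ]
  [ 0   2/3  -1 ]
  [ 0  -5/3   3 ]
Multiply R2 by 3/2.
  [ 1  -1/3     0 ]
  [ 0     1  -3/2 ]
  [ 0  -5/3     3 ]
Add 5/3 times R2 to R3.
  [ 1  -1/3     0 ]
  [ 0     1  -3/2 ]
  [ 0     0   1/2 ]
Multiply R3 by 2.
  [ 1  -1/3     0 ]
  [ 0     1  -3/2 ]
  [ 0     0     1 ]
Add 3/2 times R3 to R2.
  [ 1  -1/3  0 ]
  [ 0     1  0 ]
  [ 0     0  1 ]
Add 1/3 times R2 to R1.
  [ 1  0  0 ]
  [ 0  1  0 ]
  [ 0  0  1 ]
Pivot columns are the columns containing a leading 1.

0, 1, 2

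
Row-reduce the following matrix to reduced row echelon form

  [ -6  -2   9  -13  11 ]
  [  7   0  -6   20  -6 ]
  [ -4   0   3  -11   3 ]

[[1, 0, 0, 2, 0], [0, 1, 0, -4, -1], [0, 0, 1, -1, 1]]

R1 → -1/6·R1
  [  1  1/3  -3/2  13/6  -11/6 ]
  [  7    0    -6    20     -6 ]
  [ -4    0     3   -11      3 ]
R2 → R2 − 7·R1
  [  1   1/3  -3/2  13/6  -11/6 ]
  [  0  -7/3   9/2  29/6   41/6 ]
  [ -4     0     3   -11      3 ]
R3 → R3 + 4·R1
  [ 1   1/3  -3/2  13/6  -11/6 ]
  [ 0  -7/3   9/2  29/6   41/6 ]
  [ 0   4/3    -3  -7/3  -13/3 ]
R2 → -3/7·R2
  [ 1  1/3    -3/2    13/6   -11/6 ]
  [ 0    1  -27/14  -29/14  -41/14 ]
  [ 0  4/3      -3    -7/3   -13/3 ]
R3 → R3 − 4/3·R2
  [ 1  1/3    -3/2    13/6   -11/6 ]
  [ 0    1  -27/14  -29/14  -41/14 ]
  [ 0    0    -3/7     3/7    -3/7 ]
R3 → -7/3·R3
  [ 1  1/3    -3/2    13/6   -11/6 ]
  [ 0    1  -27/14  -29/14  -41/14 ]
  [ 0    0       1      -1       1 ]
R2 → R2 + 27/14·R3
  [ 1  1/3  -3/2  13/6  -11/6 ]
  [ 0    1     0    -4     -1 ]
  [ 0    0     1    -1      1 ]
R1 → R1 + 3/2·R3
  [ 1  1/3  0  2/3  -1/3 ]
  [ 0    1  0   -4    -1 ]
  [ 0    0  1   -1     1 ]
R1 → R1 − 1/3·R2
  [ 1  0  0   2   0 ]
  [ 0  1  0  -4  -1 ]
  [ 0  0  1  -1   1 ]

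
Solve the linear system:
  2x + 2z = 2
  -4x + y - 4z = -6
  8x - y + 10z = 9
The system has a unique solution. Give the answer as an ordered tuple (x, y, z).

Form the augmented matrix and row-reduce:
  [  2   0   2  |   2 ]
  [ -4   1  -4  |  -6 ]
  [  8  -1  10  |   9 ]
ρ1 := 1/2·ρ1
  [  1   0   1  |   1 ]
  [ -4   1  -4  |  -6 ]
  [  8  -1  10  |   9 ]
ρ2 := ρ2 + 4·ρ1
  [ 1   0   1  |   1 ]
  [ 0   1   0  |  -2 ]
  [ 8  -1  10  |   9 ]
ρ3 := ρ3 − 8·ρ1
  [ 1   0  1  |   1 ]
  [ 0   1  0  |  -2 ]
  [ 0  -1  2  |   1 ]
ρ3 := ρ3 + ρ2
  [ 1  0  1  |   1 ]
  [ 0  1  0  |  -2 ]
  [ 0  0  2  |  -1 ]
ρ3 := 1/2·ρ3
  [ 1  0  1  |     1 ]
  [ 0  1  0  |    -2 ]
  [ 0  0  1  |  -1/2 ]
ρ1 := ρ1 − ρ3
  [ 1  0  0  |   3/2 ]
  [ 0  1  0  |    -2 ]
  [ 0  0  1  |  -1/2 ]
Reading off the last column: x = 3/2, y = -2, z = -1/2.

(3/2, -2, -1/2)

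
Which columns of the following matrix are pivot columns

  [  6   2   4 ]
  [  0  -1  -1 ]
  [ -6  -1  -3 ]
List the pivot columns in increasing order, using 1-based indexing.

1, 2

r1 := 1/6·r1
  [  1  1/3  2/3 ]
  [  0   -1   -1 ]
  [ -6   -1   -3 ]
r3 := r3 + 6·r1
  [ 1  1/3  2/3 ]
  [ 0   -1   -1 ]
  [ 0    1    1 ]
r2 := -1·r2
  [ 1  1/3  2/3 ]
  [ 0    1    1 ]
  [ 0    1    1 ]
r3 := r3 − r2
  [ 1  1/3  2/3 ]
  [ 0    1    1 ]
  [ 0    0    0 ]
r1 := r1 − 1/3·r2
  [ 1  0  1/3 ]
  [ 0  1    1 ]
  [ 0  0    0 ]
Pivot columns are the columns containing a leading 1.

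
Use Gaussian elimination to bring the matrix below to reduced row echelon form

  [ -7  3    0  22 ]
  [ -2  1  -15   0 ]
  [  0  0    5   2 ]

[[1, 0, 0, -4], [0, 1, 0, -2], [0, 0, 1, 2/5]]

R1 → -1/7·R1
  [  1  -3/7    0  -22/7 ]
  [ -2     1  -15      0 ]
  [  0     0    5      2 ]
R2 → R2 + 2·R1
  [ 1  -3/7    0  -22/7 ]
  [ 0   1/7  -15  -44/7 ]
  [ 0     0    5      2 ]
R2 → 7·R2
  [ 1  -3/7     0  -22/7 ]
  [ 0     1  -105    -44 ]
  [ 0     0     5      2 ]
R3 → 1/5·R3
  [ 1  -3/7     0  -22/7 ]
  [ 0     1  -105    -44 ]
  [ 0     0     1    2/5 ]
R2 → R2 + 105·R3
  [ 1  -3/7  0  -22/7 ]
  [ 0     1  0     -2 ]
  [ 0     0  1    2/5 ]
R1 → R1 + 3/7·R2
  [ 1  0  0   -4 ]
  [ 0  1  0   -2 ]
  [ 0  0  1  2/5 ]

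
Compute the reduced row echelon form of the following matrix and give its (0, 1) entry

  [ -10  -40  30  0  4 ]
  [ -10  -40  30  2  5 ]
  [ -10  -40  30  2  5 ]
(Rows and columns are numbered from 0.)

r1 -> -1/10·r1
  [   1    4  -3  0  -2/5 ]
  [ -10  -40  30  2     5 ]
  [ -10  -40  30  2     5 ]
r2 -> r2 + 10·r1
  [   1    4  -3  0  -2/5 ]
  [   0    0   0  2     1 ]
  [ -10  -40  30  2     5 ]
r3 -> r3 + 10·r1
  [ 1  4  -3  0  -2/5 ]
  [ 0  0   0  2     1 ]
  [ 0  0   0  2     1 ]
r2 -> 1/2·r2
  [ 1  4  -3  0  -2/5 ]
  [ 0  0   0  1   1/2 ]
  [ 0  0   0  2     1 ]
r3 -> r3 − 2·r2
  [ 1  4  -3  0  -2/5 ]
  [ 0  0   0  1   1/2 ]
  [ 0  0   0  0     0 ]

4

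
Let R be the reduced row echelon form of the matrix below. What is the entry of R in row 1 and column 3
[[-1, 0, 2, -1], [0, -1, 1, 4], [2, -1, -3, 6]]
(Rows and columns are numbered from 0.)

-4

ρ1 ← -1·ρ1
  [ 1   0  -2  1 ]
  [ 0  -1   1  4 ]
  [ 2  -1  -3  6 ]
ρ3 ← ρ3 − 2·ρ1
  [ 1   0  -2  1 ]
  [ 0  -1   1  4 ]
  [ 0  -1   1  4 ]
ρ2 ← -1·ρ2
  [ 1   0  -2   1 ]
  [ 0   1  -1  -4 ]
  [ 0  -1   1   4 ]
ρ3 ← ρ3 + ρ2
  [ 1  0  -2   1 ]
  [ 0  1  -1  -4 ]
  [ 0  0   0   0 ]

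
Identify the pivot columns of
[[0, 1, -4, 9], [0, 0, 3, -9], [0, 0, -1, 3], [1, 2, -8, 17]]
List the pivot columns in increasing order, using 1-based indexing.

R1 ↔ R4
  [ 1  2  -8  17 ]
  [ 0  0   3  -9 ]
  [ 0  0  -1   3 ]
  [ 0  1  -4   9 ]
R2 ↔ R4
  [ 1  2  -8  17 ]
  [ 0  1  -4   9 ]
  [ 0  0  -1   3 ]
  [ 0  0   3  -9 ]
R3 -> -1·R3
  [ 1  2  -8  17 ]
  [ 0  1  -4   9 ]
  [ 0  0   1  -3 ]
  [ 0  0   3  -9 ]
R4 -> R4 − 3·R3
  [ 1  2  -8  17 ]
  [ 0  1  -4   9 ]
  [ 0  0   1  -3 ]
  [ 0  0   0   0 ]
R2 -> R2 + 4·R3
  [ 1  2  -8  17 ]
  [ 0  1   0  -3 ]
  [ 0  0   1  -3 ]
  [ 0  0   0   0 ]
R1 -> R1 + 8·R3
  [ 1  2  0  -7 ]
  [ 0  1  0  -3 ]
  [ 0  0  1  -3 ]
  [ 0  0  0   0 ]
R1 -> R1 − 2·R2
  [ 1  0  0  -1 ]
  [ 0  1  0  -3 ]
  [ 0  0  1  -3 ]
  [ 0  0  0   0 ]
Pivot columns are the columns containing a leading 1.

1, 2, 3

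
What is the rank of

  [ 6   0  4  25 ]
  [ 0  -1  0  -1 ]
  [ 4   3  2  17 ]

rank = 3

R1 → 1/6·R1
  [ 1   0  2/3  25/6 ]
  [ 0  -1    0    -1 ]
  [ 4   3    2    17 ]
R3 → R3 − 4·R1
  [ 1   0   2/3  25/6 ]
  [ 0  -1     0    -1 ]
  [ 0   3  -2/3   1/3 ]
R2 → -1·R2
  [ 1  0   2/3  25/6 ]
  [ 0  1     0     1 ]
  [ 0  3  -2/3   1/3 ]
R3 → R3 − 3·R2
  [ 1  0   2/3  25/6 ]
  [ 0  1     0     1 ]
  [ 0  0  -2/3  -8/3 ]
R3 → -3/2·R3
  [ 1  0  2/3  25/6 ]
  [ 0  1    0     1 ]
  [ 0  0    1     4 ]
R1 → R1 − 2/3·R3
  [ 1  0  0  3/2 ]
  [ 0  1  0    1 ]
  [ 0  0  1    4 ]
The reduced form has 3 nonzero rows.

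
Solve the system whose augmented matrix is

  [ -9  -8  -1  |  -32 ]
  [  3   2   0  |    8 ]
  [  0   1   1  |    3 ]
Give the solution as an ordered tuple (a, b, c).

R1 := -1/9·R1
R2 := R2 − 3·R1
R2 := -3/2·R2
R3 := R3 − R2
R3 := 2·R3
R2 := R2 − 1/2·R3
R1 := R1 − 1/9·R3
R1 := R1 − 8/9·R2
Reading off the last column: a = -2/3, b = 5, c = -2.

(-2/3, 5, -2)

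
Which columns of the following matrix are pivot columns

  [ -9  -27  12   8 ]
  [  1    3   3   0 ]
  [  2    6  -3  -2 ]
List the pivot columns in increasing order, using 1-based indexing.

1, 3, 4

R1 → -1/9·R1
R2 → R2 − R1
R3 → R3 − 2·R1
R2 → 3/13·R2
R3 → R3 + 1/3·R2
R3 → -13/2·R3
R2 → R2 − 8/39·R3
R1 → R1 + 8/9·R3
R1 → R1 + 4/3·R2
Pivot columns are the columns containing a leading 1.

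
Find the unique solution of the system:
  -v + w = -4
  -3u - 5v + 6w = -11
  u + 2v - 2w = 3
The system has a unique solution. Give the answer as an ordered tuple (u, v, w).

(-5, -2, -6)

Form the augmented matrix and row-reduce:
  [  0  -1   1  |   -4 ]
  [ -3  -5   6  |  -11 ]
  [  1   2  -2  |    3 ]
r1 <=> r2
  [ -3  -5   6  |  -11 ]
  [  0  -1   1  |   -4 ]
  [  1   2  -2  |    3 ]
r1 ← -1/3·r1
  [ 1  5/3  -2  |  11/3 ]
  [ 0   -1   1  |    -4 ]
  [ 1    2  -2  |     3 ]
r3 ← r3 − r1
  [ 1  5/3  -2  |  11/3 ]
  [ 0   -1   1  |    -4 ]
  [ 0  1/3   0  |  -2/3 ]
r2 ← -1·r2
  [ 1  5/3  -2  |  11/3 ]
  [ 0    1  -1  |     4 ]
  [ 0  1/3   0  |  -2/3 ]
r3 ← r3 − 1/3·r2
  [ 1  5/3   -2  |  11/3 ]
  [ 0    1   -1  |     4 ]
  [ 0    0  1/3  |    -2 ]
r3 ← 3·r3
  [ 1  5/3  -2  |  11/3 ]
  [ 0    1  -1  |     4 ]
  [ 0    0   1  |    -6 ]
r2 ← r2 + r3
  [ 1  5/3  -2  |  11/3 ]
  [ 0    1   0  |    -2 ]
  [ 0    0   1  |    -6 ]
r1 ← r1 + 2·r3
  [ 1  5/3  0  |  -25/3 ]
  [ 0    1  0  |     -2 ]
  [ 0    0  1  |     -6 ]
r1 ← r1 − 5/3·r2
  [ 1  0  0  |  -5 ]
  [ 0  1  0  |  -2 ]
  [ 0  0  1  |  -6 ]
Reading off the last column: u = -5, v = -2, w = -6.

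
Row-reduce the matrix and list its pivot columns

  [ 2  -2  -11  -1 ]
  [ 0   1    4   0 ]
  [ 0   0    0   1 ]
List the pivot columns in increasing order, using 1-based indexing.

1, 2, 4

ρ1 ← 1/2·ρ1
  [ 1  -1  -11/2  -1/2 ]
  [ 0   1      4     0 ]
  [ 0   0      0     1 ]
ρ1 ← ρ1 + 1/2·ρ3
  [ 1  -1  -11/2  0 ]
  [ 0   1      4  0 ]
  [ 0   0      0  1 ]
ρ1 ← ρ1 + ρ2
  [ 1  0  -3/2  0 ]
  [ 0  1     4  0 ]
  [ 0  0     0  1 ]
Pivot columns are the columns containing a leading 1.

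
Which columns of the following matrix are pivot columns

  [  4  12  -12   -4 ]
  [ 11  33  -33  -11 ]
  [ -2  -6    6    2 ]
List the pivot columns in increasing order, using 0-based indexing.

0

Multiply R1 by 1/4.
  [  1   3   -3   -1 ]
  [ 11  33  -33  -11 ]
  [ -2  -6    6    2 ]
Subtract 11 times R1 from R2.
  [  1   3  -3  -1 ]
  [  0   0   0   0 ]
  [ -2  -6   6   2 ]
Add 2 times R1 to R3.
  [ 1  3  -3  -1 ]
  [ 0  0   0   0 ]
  [ 0  0   0   0 ]
Pivot columns are the columns containing a leading 1.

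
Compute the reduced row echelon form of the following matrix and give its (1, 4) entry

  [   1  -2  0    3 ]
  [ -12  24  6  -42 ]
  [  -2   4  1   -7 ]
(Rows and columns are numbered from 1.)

3

Add 12 times R1 to R2.
Add 2 times R1 to R3.
Multiply R2 by 1/6.
Subtract R2 from R3.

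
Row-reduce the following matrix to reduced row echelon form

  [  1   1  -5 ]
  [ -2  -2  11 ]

[[1, 1, 0], [0, 0, 1]]

R2 → R2 + 2·R1
  [ 1  1  -5 ]
  [ 0  0   1 ]
R1 → R1 + 5·R2
  [ 1  1  0 ]
  [ 0  0  1 ]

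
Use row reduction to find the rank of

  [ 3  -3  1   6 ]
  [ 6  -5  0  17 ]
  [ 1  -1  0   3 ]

rank = 3

R1 ← 1/3·R1
  [ 1  -1  1/3   2 ]
  [ 6  -5    0  17 ]
  [ 1  -1    0   3 ]
R2 ← R2 − 6·R1
  [ 1  -1  1/3  2 ]
  [ 0   1   -2  5 ]
  [ 1  -1    0  3 ]
R3 ← R3 − R1
  [ 1  -1   1/3  2 ]
  [ 0   1    -2  5 ]
  [ 0   0  -1/3  1 ]
R3 ← -3·R3
  [ 1  -1  1/3   2 ]
  [ 0   1   -2   5 ]
  [ 0   0    1  -3 ]
R2 ← R2 + 2·R3
  [ 1  -1  1/3   2 ]
  [ 0   1    0  -1 ]
  [ 0   0    1  -3 ]
R1 ← R1 − 1/3·R3
  [ 1  -1  0   3 ]
  [ 0   1  0  -1 ]
  [ 0   0  1  -3 ]
R1 ← R1 + R2
  [ 1  0  0   2 ]
  [ 0  1  0  -1 ]
  [ 0  0  1  -3 ]
The reduced form has 3 nonzero rows.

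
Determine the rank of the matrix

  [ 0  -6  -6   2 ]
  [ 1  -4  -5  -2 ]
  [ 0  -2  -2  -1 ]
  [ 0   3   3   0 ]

rank = 3

Swap r1 and r2.
Multiply r2 by -1/6.
Add 2 times r2 to r3.
Subtract 3 times r2 from r4.
Multiply r3 by -3/5.
Subtract r3 from r4.
Add 1/3 times r3 to r2.
Add 2 times r3 to r1.
Add 4 times r2 to r1.
The reduced form has 3 nonzero rows.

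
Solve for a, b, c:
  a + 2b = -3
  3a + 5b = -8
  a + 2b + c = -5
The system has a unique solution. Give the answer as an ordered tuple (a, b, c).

Form the augmented matrix and row-reduce:
  [ 1  2  0  |  -3 ]
  [ 3  5  0  |  -8 ]
  [ 1  2  1  |  -5 ]
R2 -> R2 − 3·R1
  [ 1   2  0  |  -3 ]
  [ 0  -1  0  |   1 ]
  [ 1   2  1  |  -5 ]
R3 -> R3 − R1
  [ 1   2  0  |  -3 ]
  [ 0  -1  0  |   1 ]
  [ 0   0  1  |  -2 ]
R2 -> -1·R2
  [ 1  2  0  |  -3 ]
  [ 0  1  0  |  -1 ]
  [ 0  0  1  |  -2 ]
R1 -> R1 − 2·R2
  [ 1  0  0  |  -1 ]
  [ 0  1  0  |  -1 ]
  [ 0  0  1  |  -2 ]
Reading off the last column: a = -1, b = -1, c = -2.

(-1, -1, -2)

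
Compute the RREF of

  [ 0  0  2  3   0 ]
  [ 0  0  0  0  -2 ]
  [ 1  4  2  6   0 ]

R1 ↔ R3
  [ 1  4  2  6   0 ]
  [ 0  0  0  0  -2 ]
  [ 0  0  2  3   0 ]
R2 ↔ R3
  [ 1  4  2  6   0 ]
  [ 0  0  2  3   0 ]
  [ 0  0  0  0  -2 ]
R2 ← 1/2·R2
  [ 1  4  2    6   0 ]
  [ 0  0  1  3/2   0 ]
  [ 0  0  0    0  -2 ]
R3 ← -1/2·R3
  [ 1  4  2    6  0 ]
  [ 0  0  1  3/2  0 ]
  [ 0  0  0    0  1 ]
R1 ← R1 − 2·R2
  [ 1  4  0    3  0 ]
  [ 0  0  1  3/2  0 ]
  [ 0  0  0    0  1 ]

[[1, 4, 0, 3, 0], [0, 0, 1, 3/2, 0], [0, 0, 0, 0, 1]]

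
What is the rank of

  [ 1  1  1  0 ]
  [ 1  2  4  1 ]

R2 := R2 − R1
  [ 1  1  1  0 ]
  [ 0  1  3  1 ]
R1 := R1 − R2
  [ 1  0  -2  -1 ]
  [ 0  1   3   1 ]
The reduced form has 2 nonzero rows.

rank = 2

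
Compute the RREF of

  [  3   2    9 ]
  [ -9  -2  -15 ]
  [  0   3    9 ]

R1 -> 1/3·R1
  [  1  2/3    3 ]
  [ -9   -2  -15 ]
  [  0    3    9 ]
R2 -> R2 + 9·R1
  [ 1  2/3   3 ]
  [ 0    4  12 ]
  [ 0    3   9 ]
R2 -> 1/4·R2
  [ 1  2/3  3 ]
  [ 0    1  3 ]
  [ 0    3  9 ]
R3 -> R3 − 3·R2
  [ 1  2/3  3 ]
  [ 0    1  3 ]
  [ 0    0  0 ]
R1 -> R1 − 2/3·R2
  [ 1  0  1 ]
  [ 0  1  3 ]
  [ 0  0  0 ]

[[1, 0, 1], [0, 1, 3], [0, 0, 0]]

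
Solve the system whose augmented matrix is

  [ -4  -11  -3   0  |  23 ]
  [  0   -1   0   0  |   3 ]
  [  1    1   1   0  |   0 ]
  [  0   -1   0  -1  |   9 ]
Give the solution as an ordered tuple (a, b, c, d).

R1 -> -1/4·R1
  [ 1  11/4  3/4   0  |  -23/4 ]
  [ 0    -1    0   0  |      3 ]
  [ 1     1    1   0  |      0 ]
  [ 0    -1    0  -1  |      9 ]
R3 -> R3 − R1
  [ 1  11/4  3/4   0  |  -23/4 ]
  [ 0    -1    0   0  |      3 ]
  [ 0  -7/4  1/4   0  |   23/4 ]
  [ 0    -1    0  -1  |      9 ]
R2 -> -1·R2
  [ 1  11/4  3/4   0  |  -23/4 ]
  [ 0     1    0   0  |     -3 ]
  [ 0  -7/4  1/4   0  |   23/4 ]
  [ 0    -1    0  -1  |      9 ]
R3 -> R3 + 7/4·R2
  [ 1  11/4  3/4   0  |  -23/4 ]
  [ 0     1    0   0  |     -3 ]
  [ 0     0  1/4   0  |    1/2 ]
  [ 0    -1    0  -1  |      9 ]
R4 -> R4 + R2
  [ 1  11/4  3/4   0  |  -23/4 ]
  [ 0     1    0   0  |     -3 ]
  [ 0     0  1/4   0  |    1/2 ]
  [ 0     0    0  -1  |      6 ]
R3 -> 4·R3
  [ 1  11/4  3/4   0  |  -23/4 ]
  [ 0     1    0   0  |     -3 ]
  [ 0     0    1   0  |      2 ]
  [ 0     0    0  -1  |      6 ]
R4 -> -1·R4
  [ 1  11/4  3/4  0  |  -23/4 ]
  [ 0     1    0  0  |     -3 ]
  [ 0     0    1  0  |      2 ]
  [ 0     0    0  1  |     -6 ]
R1 -> R1 − 3/4·R3
  [ 1  11/4  0  0  |  -29/4 ]
  [ 0     1  0  0  |     -3 ]
  [ 0     0  1  0  |      2 ]
  [ 0     0  0  1  |     -6 ]
R1 -> R1 − 11/4·R2
  [ 1  0  0  0  |   1 ]
  [ 0  1  0  0  |  -3 ]
  [ 0  0  1  0  |   2 ]
  [ 0  0  0  1  |  -6 ]
Reading off the last column: a = 1, b = -3, c = 2, d = -6.

(1, -3, 2, -6)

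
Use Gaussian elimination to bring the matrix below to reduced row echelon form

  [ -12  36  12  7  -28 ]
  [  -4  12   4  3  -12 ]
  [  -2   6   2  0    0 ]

Multiply R1 by -1/12.
  [  1  -3  -1  -7/12  7/3 ]
  [ -4  12   4      3  -12 ]
  [ -2   6   2      0    0 ]
Add 4 times R1 to R2.
  [  1  -3  -1  -7/12   7/3 ]
  [  0   0   0    2/3  -8/3 ]
  [ -2   6   2      0     0 ]
Add 2 times R1 to R3.
  [ 1  -3  -1  -7/12   7/3 ]
  [ 0   0   0    2/3  -8/3 ]
  [ 0   0   0   -7/6  14/3 ]
Multiply R2 by 3/2.
  [ 1  -3  -1  -7/12   7/3 ]
  [ 0   0   0      1    -4 ]
  [ 0   0   0   -7/6  14/3 ]
Add 7/6 times R2 to R3.
  [ 1  -3  -1  -7/12  7/3 ]
  [ 0   0   0      1   -4 ]
  [ 0   0   0      0    0 ]
Add 7/12 times R2 to R1.
  [ 1  -3  -1  0   0 ]
  [ 0   0   0  1  -4 ]
  [ 0   0   0  0   0 ]

[[1, -3, -1, 0, 0], [0, 0, 0, 1, -4], [0, 0, 0, 0, 0]]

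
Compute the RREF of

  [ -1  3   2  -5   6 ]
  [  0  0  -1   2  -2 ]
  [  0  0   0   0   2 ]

ρ1 := -1·ρ1
  [ 1  -3  -2  5  -6 ]
  [ 0   0  -1  2  -2 ]
  [ 0   0   0  0   2 ]
ρ2 := -1·ρ2
  [ 1  -3  -2   5  -6 ]
  [ 0   0   1  -2   2 ]
  [ 0   0   0   0   2 ]
ρ3 := 1/2·ρ3
  [ 1  -3  -2   5  -6 ]
  [ 0   0   1  -2   2 ]
  [ 0   0   0   0   1 ]
ρ2 := ρ2 − 2·ρ3
  [ 1  -3  -2   5  -6 ]
  [ 0   0   1  -2   0 ]
  [ 0   0   0   0   1 ]
ρ1 := ρ1 + 6·ρ3
  [ 1  -3  -2   5  0 ]
  [ 0   0   1  -2  0 ]
  [ 0   0   0   0  1 ]
ρ1 := ρ1 + 2·ρ2
  [ 1  -3  0   1  0 ]
  [ 0   0  1  -2  0 ]
  [ 0   0  0   0  1 ]

[[1, -3, 0, 1, 0], [0, 0, 1, -2, 0], [0, 0, 0, 0, 1]]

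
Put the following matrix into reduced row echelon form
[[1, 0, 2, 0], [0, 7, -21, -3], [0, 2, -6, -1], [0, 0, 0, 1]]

[[1, 0, 2, 0], [0, 1, -3, 0], [0, 0, 0, 1], [0, 0, 0, 0]]

Multiply ρ2 by 1/7.
  [ 1  0   2     0 ]
  [ 0  1  -3  -3/7 ]
  [ 0  2  -6    -1 ]
  [ 0  0   0     1 ]
Subtract 2 times ρ2 from ρ3.
  [ 1  0   2     0 ]
  [ 0  1  -3  -3/7 ]
  [ 0  0   0  -1/7 ]
  [ 0  0   0     1 ]
Multiply ρ3 by -7.
  [ 1  0   2     0 ]
  [ 0  1  -3  -3/7 ]
  [ 0  0   0     1 ]
  [ 0  0   0     1 ]
Subtract ρ3 from ρ4.
  [ 1  0   2     0 ]
  [ 0  1  -3  -3/7 ]
  [ 0  0   0     1 ]
  [ 0  0   0     0 ]
Add 3/7 times ρ3 to ρ2.
  [ 1  0   2  0 ]
  [ 0  1  -3  0 ]
  [ 0  0   0  1 ]
  [ 0  0   0  0 ]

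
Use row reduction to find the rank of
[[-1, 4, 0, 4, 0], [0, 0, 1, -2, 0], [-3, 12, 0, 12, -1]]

rank = 3

Multiply r1 by -1.
Add 3 times r1 to r3.
Multiply r3 by -1.
The reduced form has 3 nonzero rows.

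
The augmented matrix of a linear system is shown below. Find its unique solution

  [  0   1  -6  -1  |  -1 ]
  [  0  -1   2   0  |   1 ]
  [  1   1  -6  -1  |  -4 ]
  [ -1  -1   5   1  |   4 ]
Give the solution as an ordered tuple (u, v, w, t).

Swap R1 and R3.
  [  1   1  -6  -1  |  -4 ]
  [  0  -1   2   0  |   1 ]
  [  0   1  -6  -1  |  -1 ]
  [ -1  -1   5   1  |   4 ]
Add R1 to R4.
  [ 1   1  -6  -1  |  -4 ]
  [ 0  -1   2   0  |   1 ]
  [ 0   1  -6  -1  |  -1 ]
  [ 0   0  -1   0  |   0 ]
Multiply R2 by -1.
  [ 1  1  -6  -1  |  -4 ]
  [ 0  1  -2   0  |  -1 ]
  [ 0  1  -6  -1  |  -1 ]
  [ 0  0  -1   0  |   0 ]
Subtract R2 from R3.
  [ 1  1  -6  -1  |  -4 ]
  [ 0  1  -2   0  |  -1 ]
  [ 0  0  -4  -1  |   0 ]
  [ 0  0  -1   0  |   0 ]
Multiply R3 by -1/4.
  [ 1  1  -6   -1  |  -4 ]
  [ 0  1  -2    0  |  -1 ]
  [ 0  0   1  1/4  |   0 ]
  [ 0  0  -1    0  |   0 ]
Add R3 to R4.
  [ 1  1  -6   -1  |  -4 ]
  [ 0  1  -2    0  |  -1 ]
  [ 0  0   1  1/4  |   0 ]
  [ 0  0   0  1/4  |   0 ]
Multiply R4 by 4.
  [ 1  1  -6   -1  |  -4 ]
  [ 0  1  -2    0  |  -1 ]
  [ 0  0   1  1/4  |   0 ]
  [ 0  0   0    1  |   0 ]
Subtract 1/4 times R4 from R3.
  [ 1  1  -6  -1  |  -4 ]
  [ 0  1  -2   0  |  -1 ]
  [ 0  0   1   0  |   0 ]
  [ 0  0   0   1  |   0 ]
Add R4 to R1.
  [ 1  1  -6  0  |  -4 ]
  [ 0  1  -2  0  |  -1 ]
  [ 0  0   1  0  |   0 ]
  [ 0  0   0  1  |   0 ]
Add 2 times R3 to R2.
  [ 1  1  -6  0  |  -4 ]
  [ 0  1   0  0  |  -1 ]
  [ 0  0   1  0  |   0 ]
  [ 0  0   0  1  |   0 ]
Add 6 times R3 to R1.
  [ 1  1  0  0  |  -4 ]
  [ 0  1  0  0  |  -1 ]
  [ 0  0  1  0  |   0 ]
  [ 0  0  0  1  |   0 ]
Subtract R2 from R1.
  [ 1  0  0  0  |  -3 ]
  [ 0  1  0  0  |  -1 ]
  [ 0  0  1  0  |   0 ]
  [ 0  0  0  1  |   0 ]
Reading off the last column: u = -3, v = -1, w = 0, t = 0.

(-3, -1, 0, 0)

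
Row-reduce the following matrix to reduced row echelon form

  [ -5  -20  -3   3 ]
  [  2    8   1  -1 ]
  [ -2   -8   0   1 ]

R1 -> -1/5·R1
  [  1   4  3/5  -3/5 ]
  [  2   8    1    -1 ]
  [ -2  -8    0     1 ]
R2 -> R2 − 2·R1
  [  1   4   3/5  -3/5 ]
  [  0   0  -1/5   1/5 ]
  [ -2  -8     0     1 ]
R3 -> R3 + 2·R1
  [ 1  4   3/5  -3/5 ]
  [ 0  0  -1/5   1/5 ]
  [ 0  0   6/5  -1/5 ]
R2 -> -5·R2
  [ 1  4  3/5  -3/5 ]
  [ 0  0    1    -1 ]
  [ 0  0  6/5  -1/5 ]
R3 -> R3 − 6/5·R2
  [ 1  4  3/5  -3/5 ]
  [ 0  0    1    -1 ]
  [ 0  0    0     1 ]
R2 -> R2 + R3
  [ 1  4  3/5  -3/5 ]
  [ 0  0    1     0 ]
  [ 0  0    0     1 ]
R1 -> R1 + 3/5·R3
  [ 1  4  3/5  0 ]
  [ 0  0    1  0 ]
  [ 0  0    0  1 ]
R1 -> R1 − 3/5·R2
  [ 1  4  0  0 ]
  [ 0  0  1  0 ]
  [ 0  0  0  1 ]

[[1, 4, 0, 0], [0, 0, 1, 0], [0, 0, 0, 1]]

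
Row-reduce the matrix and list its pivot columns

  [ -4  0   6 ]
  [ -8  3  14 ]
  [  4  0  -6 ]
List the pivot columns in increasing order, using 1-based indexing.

r1 ← -1/4·r1
  [  1  0  -3/2 ]
  [ -8  3    14 ]
  [  4  0    -6 ]
r2 ← r2 + 8·r1
  [ 1  0  -3/2 ]
  [ 0  3     2 ]
  [ 4  0    -6 ]
r3 ← r3 − 4·r1
  [ 1  0  -3/2 ]
  [ 0  3     2 ]
  [ 0  0     0 ]
r2 ← 1/3·r2
  [ 1  0  -3/2 ]
  [ 0  1   2/3 ]
  [ 0  0     0 ]
Pivot columns are the columns containing a leading 1.

1, 2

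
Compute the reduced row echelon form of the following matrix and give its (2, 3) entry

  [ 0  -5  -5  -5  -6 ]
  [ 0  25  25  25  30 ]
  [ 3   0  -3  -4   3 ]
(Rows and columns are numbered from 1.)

1

R1 <=> R3
  [ 3   0  -3  -4   3 ]
  [ 0  25  25  25  30 ]
  [ 0  -5  -5  -5  -6 ]
R1 -> 1/3·R1
  [ 1   0  -1  -4/3   1 ]
  [ 0  25  25    25  30 ]
  [ 0  -5  -5    -5  -6 ]
R2 -> 1/25·R2
  [ 1   0  -1  -4/3    1 ]
  [ 0   1   1     1  6/5 ]
  [ 0  -5  -5    -5   -6 ]
R3 -> R3 + 5·R2
  [ 1  0  -1  -4/3    1 ]
  [ 0  1   1     1  6/5 ]
  [ 0  0   0     0    0 ]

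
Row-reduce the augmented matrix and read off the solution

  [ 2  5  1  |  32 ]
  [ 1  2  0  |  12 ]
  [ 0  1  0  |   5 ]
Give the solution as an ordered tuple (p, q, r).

(2, 5, 3)

r1 → 1/2·r1
  [ 1  5/2  1/2  |  16 ]
  [ 1    2    0  |  12 ]
  [ 0    1    0  |   5 ]
r2 → r2 − r1
  [ 1   5/2   1/2  |  16 ]
  [ 0  -1/2  -1/2  |  -4 ]
  [ 0     1     0  |   5 ]
r2 → -2·r2
  [ 1  5/2  1/2  |  16 ]
  [ 0    1    1  |   8 ]
  [ 0    1    0  |   5 ]
r3 → r3 − r2
  [ 1  5/2  1/2  |  16 ]
  [ 0    1    1  |   8 ]
  [ 0    0   -1  |  -3 ]
r3 → -1·r3
  [ 1  5/2  1/2  |  16 ]
  [ 0    1    1  |   8 ]
  [ 0    0    1  |   3 ]
r2 → r2 − r3
  [ 1  5/2  1/2  |  16 ]
  [ 0    1    0  |   5 ]
  [ 0    0    1  |   3 ]
r1 → r1 − 1/2·r3
  [ 1  5/2  0  |  29/2 ]
  [ 0    1  0  |     5 ]
  [ 0    0  1  |     3 ]
r1 → r1 − 5/2·r2
  [ 1  0  0  |  2 ]
  [ 0  1  0  |  5 ]
  [ 0  0  1  |  3 ]
Reading off the last column: p = 2, q = 5, r = 3.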